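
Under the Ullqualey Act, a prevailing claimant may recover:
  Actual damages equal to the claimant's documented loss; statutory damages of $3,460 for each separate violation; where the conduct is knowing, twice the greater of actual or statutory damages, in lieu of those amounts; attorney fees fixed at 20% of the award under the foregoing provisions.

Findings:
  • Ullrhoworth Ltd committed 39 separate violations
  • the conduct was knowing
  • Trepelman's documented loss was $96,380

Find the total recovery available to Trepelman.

$323,856

Statutory damages: 39 × $3,460 = $134,940
Greater of actual damages ($96,380) or statutory damages ($134,940): $134,940
Doubled: 2 × $134,940 = $269,880
Attorney fees: 20% of $269,880 = $53,976
Total recovery: $269,880 + $53,976 = $323,856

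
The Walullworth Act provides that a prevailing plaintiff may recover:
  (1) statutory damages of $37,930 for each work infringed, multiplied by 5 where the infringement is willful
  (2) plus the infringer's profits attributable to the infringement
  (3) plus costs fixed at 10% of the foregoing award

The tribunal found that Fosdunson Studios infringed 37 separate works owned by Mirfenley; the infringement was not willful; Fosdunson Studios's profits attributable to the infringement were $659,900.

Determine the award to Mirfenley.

Statutory damages: 37 × $37,930 = $1,403,410
Infringement not willful: no ×5 enhancement.
Combined award: $1,403,410 + $659,900 = $2,063,310
Costs: 10% of $2,063,310 = $206,331
Award plus costs: $2,063,310 + $206,331 = $2,269,641

$2,269,641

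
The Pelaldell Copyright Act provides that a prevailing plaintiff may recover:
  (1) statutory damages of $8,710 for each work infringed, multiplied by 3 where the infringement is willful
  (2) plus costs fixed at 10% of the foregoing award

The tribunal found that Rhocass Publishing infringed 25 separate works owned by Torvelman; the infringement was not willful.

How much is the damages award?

Statutory damages: 25 × $8,710 = $217,750
Infringement not willful: no ×3 enhancement.
Costs: 10% of $217,750 = $21,775
Award plus costs: $217,750 + $21,775 = $239,525

$239,525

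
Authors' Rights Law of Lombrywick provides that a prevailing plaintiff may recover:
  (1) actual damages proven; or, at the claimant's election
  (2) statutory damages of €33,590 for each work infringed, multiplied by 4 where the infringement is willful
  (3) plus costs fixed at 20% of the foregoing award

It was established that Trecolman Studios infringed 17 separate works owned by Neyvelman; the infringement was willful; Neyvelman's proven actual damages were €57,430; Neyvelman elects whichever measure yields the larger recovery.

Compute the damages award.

Statutory damages: 17 × €33,590 = €571,030
Multiplied by 4: 4 × €571,030 = €2,284,120
Greater of actual damages (€57,430) or enhanced statutory damages (€2,284,120): €2,284,120
Costs: 20% of €2,284,120 = €456,824
Award plus costs: €2,284,120 + €456,824 = €2,740,944

€2,740,944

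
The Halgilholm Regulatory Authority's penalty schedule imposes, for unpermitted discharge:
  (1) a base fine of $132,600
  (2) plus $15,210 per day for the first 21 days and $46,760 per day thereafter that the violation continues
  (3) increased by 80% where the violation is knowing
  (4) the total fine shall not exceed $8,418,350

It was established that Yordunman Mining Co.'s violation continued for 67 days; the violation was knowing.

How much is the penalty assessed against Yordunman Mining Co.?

$4,685,346

First 21 days: 21 × $15,210 = $319,410
Remaining days: (67 − 21) × $46,760 = $2,150,960
Per-day component: $319,410 + $2,150,960 = $2,470,370
Base plus per-day: $132,600 + $2,470,370 = $2,602,970
Enhancement: 80% of $2,602,970 = $2,082,376
Enhanced fine: $2,602,970 + $2,082,376 = $4,685,346
Cap at $8,418,350: $4,685,346 is within the cap, no reduction.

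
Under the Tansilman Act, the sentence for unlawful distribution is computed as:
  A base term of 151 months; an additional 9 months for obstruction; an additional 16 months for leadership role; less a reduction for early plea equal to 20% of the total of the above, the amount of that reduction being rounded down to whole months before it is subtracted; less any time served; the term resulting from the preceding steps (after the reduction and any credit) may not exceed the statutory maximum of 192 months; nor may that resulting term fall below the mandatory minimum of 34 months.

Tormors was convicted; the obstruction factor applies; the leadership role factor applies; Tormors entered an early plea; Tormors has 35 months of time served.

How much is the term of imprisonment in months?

Obstruction enhancement: +9 months
Leadership role enhancement: +16 months
Adjusted term: 151 months + 9 months + 16 months = 176 months
Early plea reduction: 20% of 176 months = 35 months (rounded down)
After reduction: 176 − 35 = 141 months
Less time served: 141 months − 35 months = 106 months
Cap at 192 months: 106 months is within the cap, no reduction.
Minimum 34 months: 106 months meets the minimum, no increase.

106 months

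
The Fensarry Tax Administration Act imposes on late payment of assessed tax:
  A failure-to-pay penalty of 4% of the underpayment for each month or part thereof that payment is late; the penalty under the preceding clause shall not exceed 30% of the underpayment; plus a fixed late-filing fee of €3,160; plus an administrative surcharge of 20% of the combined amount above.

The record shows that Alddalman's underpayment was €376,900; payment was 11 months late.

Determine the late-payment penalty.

Penalty: €139,476

Accrued rate: 4% × 11 = 44%, capped at 30% → 30%
Failure-to-pay penalty: 30% of €376,900 = €113,070
Penalty before surcharge: €113,070 + €3,160 = €116,230
Administrative surcharge: 20% of €116,230 = €23,246
Total penalty: €116,230 + €23,246 = €139,476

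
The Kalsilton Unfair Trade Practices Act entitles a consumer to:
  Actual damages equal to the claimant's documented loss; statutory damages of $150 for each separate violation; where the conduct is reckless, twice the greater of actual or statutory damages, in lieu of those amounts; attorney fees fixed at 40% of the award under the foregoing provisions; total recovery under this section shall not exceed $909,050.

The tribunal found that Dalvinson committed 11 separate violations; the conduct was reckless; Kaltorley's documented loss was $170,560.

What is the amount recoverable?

Statutory damages: 11 × $150 = $1,650
Greater of actual damages ($170,560) or statutory damages ($1,650): $170,560
Doubled: 2 × $170,560 = $341,120
Attorney fees: 40% of $341,120 = $136,448
Total before cap: $341,120 + $136,448 = $477,568
Cap at $909,050: $477,568 is within the cap, no reduction.

$477,568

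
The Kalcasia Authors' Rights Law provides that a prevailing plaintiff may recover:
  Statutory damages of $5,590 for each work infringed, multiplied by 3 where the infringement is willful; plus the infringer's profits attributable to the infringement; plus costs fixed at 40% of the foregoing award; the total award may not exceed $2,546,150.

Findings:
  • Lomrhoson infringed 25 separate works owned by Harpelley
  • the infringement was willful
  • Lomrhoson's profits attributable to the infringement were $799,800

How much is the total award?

Award: $1,706,670

Statutory damages: 25 × $5,590 = $139,750
Trebled: 3 × $139,750 = $419,250
Combined award: $419,250 + $799,800 = $1,219,050
Costs: 40% of $1,219,050 = $487,620
Award plus costs: $1,219,050 + $487,620 = $1,706,670
Cap at $2,546,150: $1,706,670 is within the cap, no reduction.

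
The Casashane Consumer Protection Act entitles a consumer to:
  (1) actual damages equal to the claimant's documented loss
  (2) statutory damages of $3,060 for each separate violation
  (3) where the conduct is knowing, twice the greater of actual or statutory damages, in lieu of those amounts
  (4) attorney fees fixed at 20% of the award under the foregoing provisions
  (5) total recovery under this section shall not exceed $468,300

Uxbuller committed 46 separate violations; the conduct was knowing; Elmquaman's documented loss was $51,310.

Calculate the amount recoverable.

Statutory damages: 46 × $3,060 = $140,760
Greater of actual damages ($51,310) or statutory damages ($140,760): $140,760
Doubled: 2 × $140,760 = $281,520
Attorney fees: 20% of $281,520 = $56,304
Total before cap: $281,520 + $56,304 = $337,824
Cap at $468,300: $337,824 is within the cap, no reduction.

$337,824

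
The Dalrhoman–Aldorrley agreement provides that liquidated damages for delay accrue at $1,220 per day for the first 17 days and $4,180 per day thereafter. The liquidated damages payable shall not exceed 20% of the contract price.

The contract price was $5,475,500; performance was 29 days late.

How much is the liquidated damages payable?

First 17 days: 17 × $1,220 = $20,740
Remaining days: (29 − 17) × $4,180 = $50,160
Accrued per-day damages: $20,740 + $50,160 = $70,900
Cap: 20% of $5,475,500 = $1,095,100
Cap at $1,095,100: $70,900 is within the cap, no reduction.

Liquidated damages: $70,900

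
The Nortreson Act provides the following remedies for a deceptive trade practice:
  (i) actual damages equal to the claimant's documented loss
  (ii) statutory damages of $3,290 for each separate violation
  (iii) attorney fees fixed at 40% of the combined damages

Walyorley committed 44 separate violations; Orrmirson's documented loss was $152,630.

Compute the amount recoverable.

Statutory damages: 44 × $3,290 = $144,760
Combined damages: $152,630 + $144,760 = $297,390
Attorney fees: 40% of $297,390 = $118,956
Total recovery: $297,390 + $118,956 = $416,346

$416,346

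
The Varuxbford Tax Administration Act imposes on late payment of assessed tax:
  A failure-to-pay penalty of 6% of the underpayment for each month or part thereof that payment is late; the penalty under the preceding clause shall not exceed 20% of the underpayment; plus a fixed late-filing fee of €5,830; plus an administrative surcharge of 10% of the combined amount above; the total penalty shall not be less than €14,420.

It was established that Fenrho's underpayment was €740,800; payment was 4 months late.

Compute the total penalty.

Accrued rate: 6% × 4 = 24%, capped at 20% → 20%
Failure-to-pay penalty: 20% of €740,800 = €148,160
Penalty before surcharge: €148,160 + €5,830 = €153,990
Administrative surcharge: 10% of €153,990 = €15,399
Total penalty: €153,990 + €15,399 = €169,389
Minimum €14,420: €169,389 meets the minimum, no increase.

€169,389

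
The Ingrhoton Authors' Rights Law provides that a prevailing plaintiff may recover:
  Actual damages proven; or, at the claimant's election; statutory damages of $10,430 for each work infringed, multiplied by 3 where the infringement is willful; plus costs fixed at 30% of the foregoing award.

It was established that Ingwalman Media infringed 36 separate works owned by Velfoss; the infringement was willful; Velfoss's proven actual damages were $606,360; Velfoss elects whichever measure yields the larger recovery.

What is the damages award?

Statutory damages: 36 × $10,430 = $375,480
Trebled: 3 × $375,480 = $1,126,440
Greater of actual damages ($606,360) or enhanced statutory damages ($1,126,440): $1,126,440
Costs: 30% of $1,126,440 = $337,932
Award plus costs: $1,126,440 + $337,932 = $1,464,372

$1,464,372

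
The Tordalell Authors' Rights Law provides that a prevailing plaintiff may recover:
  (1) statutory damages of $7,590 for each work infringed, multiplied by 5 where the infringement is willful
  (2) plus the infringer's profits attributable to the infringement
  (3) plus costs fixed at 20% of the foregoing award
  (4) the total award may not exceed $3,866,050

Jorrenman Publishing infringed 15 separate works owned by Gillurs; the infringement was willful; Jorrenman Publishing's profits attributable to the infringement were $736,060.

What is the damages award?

Statutory damages: 15 × $7,590 = $113,850
Multiplied by 5: 5 × $113,850 = $569,250
Combined award: $569,250 + $736,060 = $1,305,310
Costs: 20% of $1,305,310 = $261,062
Award plus costs: $1,305,310 + $261,062 = $1,566,372
Cap at $3,866,050: $1,566,372 is within the cap, no reduction.

$1,566,372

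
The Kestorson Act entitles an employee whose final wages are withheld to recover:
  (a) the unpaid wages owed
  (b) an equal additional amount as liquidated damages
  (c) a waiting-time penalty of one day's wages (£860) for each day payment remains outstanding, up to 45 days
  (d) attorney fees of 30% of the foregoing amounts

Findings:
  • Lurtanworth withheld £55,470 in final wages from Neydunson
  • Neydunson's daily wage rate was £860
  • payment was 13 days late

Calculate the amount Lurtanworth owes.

Liquidated damages (equal amount): £55,470
Penalty days: min(13, 45) = 13
Waiting-time penalty: 13 × £860 = £11,180
Subtotal: £55,470 + £55,470 + £11,180 = £122,120
Attorney fees: 30% of £122,120 = £36,636
Total award: £122,120 + £36,636 = £158,756

£158,756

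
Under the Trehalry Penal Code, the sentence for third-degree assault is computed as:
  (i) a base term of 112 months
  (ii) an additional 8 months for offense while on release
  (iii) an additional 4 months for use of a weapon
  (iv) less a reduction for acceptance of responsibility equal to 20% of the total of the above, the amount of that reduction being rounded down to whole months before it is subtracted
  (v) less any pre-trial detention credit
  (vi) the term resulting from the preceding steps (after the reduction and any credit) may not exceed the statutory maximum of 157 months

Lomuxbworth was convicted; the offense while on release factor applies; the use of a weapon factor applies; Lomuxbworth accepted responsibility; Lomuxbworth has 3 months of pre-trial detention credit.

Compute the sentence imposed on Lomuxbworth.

97 months

Offense while on release enhancement: +8 months
Use of a weapon enhancement: +4 months
Adjusted term: 112 months + 8 months + 4 months = 124 months
Acceptance of responsibility reduction: 20% of 124 months = 24 months (rounded down)
After reduction: 124 − 24 = 100 months
Less pre-trial detention credit: 100 months − 3 months = 97 months
Cap at 157 months: 97 months is within the cap, no reduction.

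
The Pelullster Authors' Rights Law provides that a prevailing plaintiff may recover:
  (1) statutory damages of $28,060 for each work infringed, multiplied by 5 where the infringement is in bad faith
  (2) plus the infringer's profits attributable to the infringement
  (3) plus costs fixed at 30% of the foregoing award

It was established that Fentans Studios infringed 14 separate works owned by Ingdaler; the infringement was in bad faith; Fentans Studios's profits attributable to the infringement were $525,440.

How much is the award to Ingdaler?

$3,236,532

Statutory damages: 14 × $28,060 = $392,840
Multiplied by 5: 5 × $392,840 = $1,964,200
Combined award: $1,964,200 + $525,440 = $2,489,640
Costs: 30% of $2,489,640 = $746,892
Award plus costs: $2,489,640 + $746,892 = $3,236,532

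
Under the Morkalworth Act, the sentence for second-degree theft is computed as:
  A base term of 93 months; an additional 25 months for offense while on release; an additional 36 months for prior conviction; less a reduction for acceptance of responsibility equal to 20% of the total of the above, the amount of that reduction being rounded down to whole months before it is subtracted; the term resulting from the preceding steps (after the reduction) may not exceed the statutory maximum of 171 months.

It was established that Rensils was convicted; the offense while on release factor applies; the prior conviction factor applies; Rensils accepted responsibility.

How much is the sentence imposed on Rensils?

124 months

Offense while on release enhancement: +25 months
Prior conviction enhancement: +36 months
Adjusted term: 93 months + 25 months + 36 months = 154 months
Acceptance of responsibility reduction: 20% of 154 months = 30 months (rounded down)
After reduction: 154 − 30 = 124 months
Cap at 171 months: 124 months is within the cap, no reduction.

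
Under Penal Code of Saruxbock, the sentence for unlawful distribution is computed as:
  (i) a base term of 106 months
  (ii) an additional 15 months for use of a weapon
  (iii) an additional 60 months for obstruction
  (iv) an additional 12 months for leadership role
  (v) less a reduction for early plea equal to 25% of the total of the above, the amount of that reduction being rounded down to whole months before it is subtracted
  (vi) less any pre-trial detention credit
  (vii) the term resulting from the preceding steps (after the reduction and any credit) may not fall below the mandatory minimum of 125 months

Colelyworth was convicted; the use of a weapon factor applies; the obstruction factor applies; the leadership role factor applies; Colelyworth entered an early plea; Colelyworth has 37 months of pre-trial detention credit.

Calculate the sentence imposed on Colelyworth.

Use of a weapon enhancement: +15 months
Obstruction enhancement: +60 months
Leadership role enhancement: +12 months
Adjusted term: 106 months + 15 months + 60 months + 12 months = 193 months
Early plea reduction: 25% of 193 months = 48 months (rounded down)
After reduction: 193 − 48 = 145 months
Less pre-trial detention credit: 145 months − 37 months = 108 months
Minimum 125 months: 108 months is below the minimum → 125 months

Sentence: 125 months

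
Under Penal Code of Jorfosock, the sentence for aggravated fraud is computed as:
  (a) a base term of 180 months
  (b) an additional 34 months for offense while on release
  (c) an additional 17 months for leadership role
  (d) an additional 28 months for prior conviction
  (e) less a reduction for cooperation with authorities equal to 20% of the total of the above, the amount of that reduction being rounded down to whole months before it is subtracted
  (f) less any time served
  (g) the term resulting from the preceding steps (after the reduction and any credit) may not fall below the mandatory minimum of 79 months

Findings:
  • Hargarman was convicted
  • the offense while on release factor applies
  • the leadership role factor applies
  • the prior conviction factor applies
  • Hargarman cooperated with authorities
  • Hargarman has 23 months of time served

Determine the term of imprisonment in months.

185 months

Offense while on release enhancement: +34 months
Leadership role enhancement: +17 months
Prior conviction enhancement: +28 months
Adjusted term: 180 months + 34 months + 17 months + 28 months = 259 months
Cooperation with authorities reduction: 20% of 259 months = 51 months (rounded down)
After reduction: 259 − 51 = 208 months
Less time served: 208 months − 23 months = 185 months
Minimum 79 months: 185 months meets the minimum, no increase.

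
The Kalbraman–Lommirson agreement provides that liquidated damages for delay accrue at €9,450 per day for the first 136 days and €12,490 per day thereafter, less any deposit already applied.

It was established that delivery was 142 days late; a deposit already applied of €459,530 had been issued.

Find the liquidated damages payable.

First 136 days: 136 × €9,450 = €1,285,200
Remaining days: (142 − 136) × €12,490 = €74,940
Accrued per-day damages: €1,285,200 + €74,940 = €1,360,140
Less deposit already applied: €1,360,140 − €459,530 = €900,610

€900,610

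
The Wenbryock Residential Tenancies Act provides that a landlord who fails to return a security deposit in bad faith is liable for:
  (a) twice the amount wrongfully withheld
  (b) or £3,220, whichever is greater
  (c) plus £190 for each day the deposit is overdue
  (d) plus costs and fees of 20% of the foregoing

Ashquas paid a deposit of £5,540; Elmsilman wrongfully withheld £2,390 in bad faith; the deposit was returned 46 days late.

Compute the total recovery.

£16,224

Doubled: 2 × £2,390 = £4,780
Minimum £3,220: £4,780 meets the minimum, no increase.
Late-return penalty: 46 × £190 = £8,740
Damages plus late penalty: £4,780 + £8,740 = £13,520
Costs and fees: 20% of £13,520 = £2,704
Total recovery: £13,520 + £2,704 = £16,224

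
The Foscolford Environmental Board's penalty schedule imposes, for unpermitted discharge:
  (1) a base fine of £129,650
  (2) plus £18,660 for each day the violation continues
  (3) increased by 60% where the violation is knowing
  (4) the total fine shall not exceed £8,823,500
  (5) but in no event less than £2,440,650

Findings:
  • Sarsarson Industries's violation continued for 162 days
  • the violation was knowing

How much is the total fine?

Civil penalty: £5,044,112

Per-day component: 162 × £18,660 = £3,022,920
Base plus per-day: £129,650 + £3,022,920 = £3,152,570
Enhancement: 60% of £3,152,570 = £1,891,542
Enhanced fine: £3,152,570 + £1,891,542 = £5,044,112
Cap at £8,823,500: £5,044,112 is within the cap, no reduction.
Minimum £2,440,650: £5,044,112 meets the minimum, no increase.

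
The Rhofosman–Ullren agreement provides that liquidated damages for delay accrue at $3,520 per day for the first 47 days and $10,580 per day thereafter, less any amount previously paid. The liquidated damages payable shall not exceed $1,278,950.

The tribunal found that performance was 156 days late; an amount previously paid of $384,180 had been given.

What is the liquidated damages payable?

First 47 days: 47 × $3,520 = $165,440
Remaining days: (156 − 47) × $10,580 = $1,153,220
Accrued per-day damages: $165,440 + $1,153,220 = $1,318,660
Less amount previously paid: $1,318,660 − $384,180 = $934,480
Cap at $1,278,950: $934,480 is within the cap, no reduction.

$934,480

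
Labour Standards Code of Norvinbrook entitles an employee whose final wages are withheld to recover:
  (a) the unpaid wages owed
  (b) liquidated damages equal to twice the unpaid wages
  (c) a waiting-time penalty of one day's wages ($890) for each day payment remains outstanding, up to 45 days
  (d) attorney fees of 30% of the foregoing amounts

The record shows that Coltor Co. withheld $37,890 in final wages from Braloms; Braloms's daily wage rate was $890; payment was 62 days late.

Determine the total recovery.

Total award: $199,836

Doubled: 2 × $37,890 = $75,780
Penalty days: min(62, 45) = 45
Waiting-time penalty: 45 × $890 = $40,050
Subtotal: $37,890 + $75,780 + $40,050 = $153,720
Attorney fees: 30% of $153,720 = $46,116
Total award: $153,720 + $46,116 = $199,836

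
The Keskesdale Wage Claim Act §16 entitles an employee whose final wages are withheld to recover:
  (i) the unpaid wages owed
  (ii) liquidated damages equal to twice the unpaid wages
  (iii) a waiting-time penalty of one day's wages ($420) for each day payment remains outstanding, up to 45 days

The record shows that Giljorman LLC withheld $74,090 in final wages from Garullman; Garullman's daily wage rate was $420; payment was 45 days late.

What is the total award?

$241,170

Doubled: 2 × $74,090 = $148,180
Penalty days: min(45, 45) = 45
Waiting-time penalty: 45 × $420 = $18,900
Total award: $74,090 + $148,180 + $18,900 = $241,170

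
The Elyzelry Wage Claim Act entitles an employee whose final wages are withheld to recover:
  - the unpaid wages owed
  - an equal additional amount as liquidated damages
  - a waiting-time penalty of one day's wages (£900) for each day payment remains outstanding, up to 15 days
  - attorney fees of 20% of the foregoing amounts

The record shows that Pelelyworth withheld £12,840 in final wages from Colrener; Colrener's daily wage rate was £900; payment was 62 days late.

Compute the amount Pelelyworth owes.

£47,016

Liquidated damages (equal amount): £12,840
Penalty days: min(62, 15) = 15
Waiting-time penalty: 15 × £900 = £13,500
Subtotal: £12,840 + £12,840 + £13,500 = £39,180
Attorney fees: 20% of £39,180 = £7,836
Total award: £39,180 + £7,836 = £47,016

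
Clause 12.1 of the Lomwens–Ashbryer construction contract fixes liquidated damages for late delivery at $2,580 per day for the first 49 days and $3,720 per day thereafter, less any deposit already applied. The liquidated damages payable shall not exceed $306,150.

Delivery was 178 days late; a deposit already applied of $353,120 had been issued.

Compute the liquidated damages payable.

$253,180

First 49 days: 49 × $2,580 = $126,420
Remaining days: (178 − 49) × $3,720 = $479,880
Accrued per-day damages: $126,420 + $479,880 = $606,300
Less deposit already applied: $606,300 − $353,120 = $253,180
Cap at $306,150: $253,180 is within the cap, no reduction.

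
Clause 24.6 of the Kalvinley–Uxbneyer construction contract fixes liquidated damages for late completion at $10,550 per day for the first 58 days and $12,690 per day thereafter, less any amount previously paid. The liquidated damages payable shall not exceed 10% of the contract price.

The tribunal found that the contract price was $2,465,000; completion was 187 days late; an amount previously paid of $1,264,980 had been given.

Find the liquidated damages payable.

Liquidated damages: $246,500

First 58 days: 58 × $10,550 = $611,900
Remaining days: (187 − 58) × $12,690 = $1,637,010
Accrued per-day damages: $611,900 + $1,637,010 = $2,248,910
Less amount previously paid: $2,248,910 − $1,264,980 = $983,930
Cap: 10% of $2,465,000 = $246,500
Cap at $246,500: $983,930 exceeds the cap → $246,500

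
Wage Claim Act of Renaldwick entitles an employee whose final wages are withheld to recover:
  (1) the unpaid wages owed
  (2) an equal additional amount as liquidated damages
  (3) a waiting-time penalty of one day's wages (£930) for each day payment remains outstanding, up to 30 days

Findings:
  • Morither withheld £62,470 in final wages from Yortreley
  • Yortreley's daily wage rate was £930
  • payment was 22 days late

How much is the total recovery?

Total award: £145,400

Liquidated damages (equal amount): £62,470
Penalty days: min(22, 30) = 22
Waiting-time penalty: 22 × £930 = £20,460
Total award: £62,470 + £62,470 + £20,460 = £145,400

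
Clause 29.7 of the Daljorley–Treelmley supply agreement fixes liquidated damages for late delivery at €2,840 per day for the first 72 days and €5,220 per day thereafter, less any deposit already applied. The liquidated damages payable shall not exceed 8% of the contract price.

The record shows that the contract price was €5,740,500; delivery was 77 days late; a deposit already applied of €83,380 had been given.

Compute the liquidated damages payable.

€147,200

First 72 days: 72 × €2,840 = €204,480
Remaining days: (77 − 72) × €5,220 = €26,100
Accrued per-day damages: €204,480 + €26,100 = €230,580
Less deposit already applied: €230,580 − €83,380 = €147,200
Cap: 8% of €5,740,500 = €459,240
Cap at €459,240: €147,200 is within the cap, no reduction.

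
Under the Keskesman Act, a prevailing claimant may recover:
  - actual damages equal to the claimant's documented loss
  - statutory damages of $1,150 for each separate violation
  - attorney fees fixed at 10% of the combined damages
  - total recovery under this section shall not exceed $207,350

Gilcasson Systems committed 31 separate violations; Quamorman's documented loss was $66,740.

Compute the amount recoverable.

Statutory damages: 31 × $1,150 = $35,650
Combined damages: $66,740 + $35,650 = $102,390
Attorney fees: 10% of $102,390 = $10,239
Total before cap: $102,390 + $10,239 = $112,629
Cap at $207,350: $112,629 is within the cap, no reduction.

$112,629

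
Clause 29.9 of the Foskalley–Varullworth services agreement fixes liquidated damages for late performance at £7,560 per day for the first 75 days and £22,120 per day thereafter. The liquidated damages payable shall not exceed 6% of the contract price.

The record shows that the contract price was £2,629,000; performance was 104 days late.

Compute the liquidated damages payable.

£157,740

First 75 days: 75 × £7,560 = £567,000
Remaining days: (104 − 75) × £22,120 = £641,480
Accrued per-day damages: £567,000 + £641,480 = £1,208,480
Cap: 6% of £2,629,000 = £157,740
Cap at £157,740: £1,208,480 exceeds the cap → £157,740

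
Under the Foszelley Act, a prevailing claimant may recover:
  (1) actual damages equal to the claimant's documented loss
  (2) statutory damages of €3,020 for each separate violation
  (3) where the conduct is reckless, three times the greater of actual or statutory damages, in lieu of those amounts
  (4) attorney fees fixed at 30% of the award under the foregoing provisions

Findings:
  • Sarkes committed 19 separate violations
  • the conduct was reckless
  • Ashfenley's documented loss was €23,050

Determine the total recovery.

Statutory damages: 19 × €3,020 = €57,380
Greater of actual damages (€23,050) or statutory damages (€57,380): €57,380
Trebled: 3 × €57,380 = €172,140
Attorney fees: 30% of €172,140 = €51,642
Total recovery: €172,140 + €51,642 = €223,782

€223,782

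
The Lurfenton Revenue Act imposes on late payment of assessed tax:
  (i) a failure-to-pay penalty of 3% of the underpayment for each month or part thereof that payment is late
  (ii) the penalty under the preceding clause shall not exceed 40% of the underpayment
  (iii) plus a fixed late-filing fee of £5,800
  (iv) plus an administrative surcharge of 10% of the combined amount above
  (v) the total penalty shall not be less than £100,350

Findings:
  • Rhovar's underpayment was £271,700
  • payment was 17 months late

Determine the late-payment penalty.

Accrued rate: 3% × 17 = 51%, capped at 40% → 40%
Failure-to-pay penalty: 40% of £271,700 = £108,680
Penalty before surcharge: £108,680 + £5,800 = £114,480
Administrative surcharge: 10% of £114,480 = £11,448
Total penalty: £114,480 + £11,448 = £125,928
Minimum £100,350: £125,928 meets the minimum, no increase.

£125,928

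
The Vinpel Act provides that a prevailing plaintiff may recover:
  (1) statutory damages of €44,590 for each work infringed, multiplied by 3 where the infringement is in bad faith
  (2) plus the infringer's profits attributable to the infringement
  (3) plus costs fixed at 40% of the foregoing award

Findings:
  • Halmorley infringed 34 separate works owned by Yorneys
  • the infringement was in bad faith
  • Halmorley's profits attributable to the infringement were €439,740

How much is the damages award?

€6,983,088

Statutory damages: 34 × €44,590 = €1,516,060
Trebled: 3 × €1,516,060 = €4,548,180
Combined award: €4,548,180 + €439,740 = €4,987,920
Costs: 40% of €4,987,920 = €1,995,168
Award plus costs: €4,987,920 + €1,995,168 = €6,983,088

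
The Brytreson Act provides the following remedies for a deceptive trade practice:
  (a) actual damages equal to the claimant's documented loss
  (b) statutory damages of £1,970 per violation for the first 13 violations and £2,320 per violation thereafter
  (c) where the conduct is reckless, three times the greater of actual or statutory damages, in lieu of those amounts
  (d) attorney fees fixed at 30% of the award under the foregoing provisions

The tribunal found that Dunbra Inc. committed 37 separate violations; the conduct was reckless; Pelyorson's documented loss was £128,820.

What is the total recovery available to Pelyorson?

First 13 violations: 13 × £1,970 = £25,610
Remaining violations: (37 − 13) × £2,320 = £55,680
Statutory damages: £25,610 + £55,680 = £81,290
Greater of actual damages (£128,820) or statutory damages (£81,290): £128,820
Trebled: 3 × £128,820 = £386,460
Attorney fees: 30% of £386,460 = £115,938
Total recovery: £386,460 + £115,938 = £502,398

£502,398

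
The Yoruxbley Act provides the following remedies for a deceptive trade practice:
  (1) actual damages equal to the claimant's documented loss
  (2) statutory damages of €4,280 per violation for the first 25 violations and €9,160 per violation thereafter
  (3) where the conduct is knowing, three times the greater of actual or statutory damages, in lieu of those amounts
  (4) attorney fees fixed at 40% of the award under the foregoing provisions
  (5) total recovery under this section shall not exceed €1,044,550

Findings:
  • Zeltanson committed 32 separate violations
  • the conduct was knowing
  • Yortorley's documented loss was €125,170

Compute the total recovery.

€718,704

First 25 violations: 25 × €4,280 = €107,000
Remaining violations: (32 − 25) × €9,160 = €64,120
Statutory damages: €107,000 + €64,120 = €171,120
Greater of actual damages (€125,170) or statutory damages (€171,120): €171,120
Trebled: 3 × €171,120 = €513,360
Attorney fees: 40% of €513,360 = €205,344
Total before cap: €513,360 + €205,344 = €718,704
Cap at €1,044,550: €718,704 is within the cap, no reduction.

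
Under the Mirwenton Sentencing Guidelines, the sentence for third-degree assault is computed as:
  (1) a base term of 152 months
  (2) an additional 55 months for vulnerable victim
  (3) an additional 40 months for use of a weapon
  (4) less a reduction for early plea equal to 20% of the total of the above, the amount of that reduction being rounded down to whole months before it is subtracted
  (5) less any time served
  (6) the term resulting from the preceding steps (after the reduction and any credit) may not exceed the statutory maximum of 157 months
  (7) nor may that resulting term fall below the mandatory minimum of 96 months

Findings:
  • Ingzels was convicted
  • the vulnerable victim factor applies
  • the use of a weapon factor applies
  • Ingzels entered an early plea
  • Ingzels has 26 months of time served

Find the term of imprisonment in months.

Vulnerable victim enhancement: +55 months
Use of a weapon enhancement: +40 months
Adjusted term: 152 months + 55 months + 40 months = 247 months
Early plea reduction: 20% of 247 months = 49 months (rounded down)
After reduction: 247 − 49 = 198 months
Less time served: 198 months − 26 months = 172 months
Cap at 157 months: 172 months exceeds the cap → 157 months
Minimum 96 months: 157 months meets the minimum, no increase.

157 months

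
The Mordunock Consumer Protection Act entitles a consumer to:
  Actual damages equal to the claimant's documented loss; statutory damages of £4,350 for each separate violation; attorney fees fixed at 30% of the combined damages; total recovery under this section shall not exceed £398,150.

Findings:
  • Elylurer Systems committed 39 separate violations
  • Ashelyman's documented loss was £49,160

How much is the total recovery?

Statutory damages: 39 × £4,350 = £169,650
Combined damages: £49,160 + £169,650 = £218,810
Attorney fees: 30% of £218,810 = £65,643
Total before cap: £218,810 + £65,643 = £284,453
Cap at £398,150: £284,453 is within the cap, no reduction.

£284,453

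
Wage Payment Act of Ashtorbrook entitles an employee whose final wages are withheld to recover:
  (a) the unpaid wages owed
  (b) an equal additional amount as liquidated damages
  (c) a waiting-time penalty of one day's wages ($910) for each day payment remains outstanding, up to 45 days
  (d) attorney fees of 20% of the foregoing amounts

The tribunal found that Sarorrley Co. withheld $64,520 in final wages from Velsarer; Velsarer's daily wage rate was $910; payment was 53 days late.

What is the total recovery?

Liquidated damages (equal amount): $64,520
Penalty days: min(53, 45) = 45
Waiting-time penalty: 45 × $910 = $40,950
Subtotal: $64,520 + $64,520 + $40,950 = $169,990
Attorney fees: 20% of $169,990 = $33,998
Total award: $169,990 + $33,998 = $203,988

$203,988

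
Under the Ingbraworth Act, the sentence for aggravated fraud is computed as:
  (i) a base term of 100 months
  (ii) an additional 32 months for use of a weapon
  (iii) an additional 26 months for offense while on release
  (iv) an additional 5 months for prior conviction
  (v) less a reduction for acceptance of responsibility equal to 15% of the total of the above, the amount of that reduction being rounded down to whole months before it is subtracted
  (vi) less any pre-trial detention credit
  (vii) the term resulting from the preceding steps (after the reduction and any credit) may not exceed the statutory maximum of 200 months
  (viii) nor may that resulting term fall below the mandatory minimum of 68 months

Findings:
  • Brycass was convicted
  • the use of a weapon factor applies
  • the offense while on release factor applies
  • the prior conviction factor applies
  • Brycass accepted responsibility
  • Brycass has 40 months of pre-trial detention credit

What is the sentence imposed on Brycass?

99 months

Use of a weapon enhancement: +32 months
Offense while on release enhancement: +26 months
Prior conviction enhancement: +5 months
Adjusted term: 100 months + 32 months + 26 months + 5 months = 163 months
Acceptance of responsibility reduction: 15% of 163 months = 24 months (rounded down)
After reduction: 163 − 24 = 139 months
Less pre-trial detention credit: 139 months − 40 months = 99 months
Cap at 200 months: 99 months is within the cap, no reduction.
Minimum 68 months: 99 months meets the minimum, no increase.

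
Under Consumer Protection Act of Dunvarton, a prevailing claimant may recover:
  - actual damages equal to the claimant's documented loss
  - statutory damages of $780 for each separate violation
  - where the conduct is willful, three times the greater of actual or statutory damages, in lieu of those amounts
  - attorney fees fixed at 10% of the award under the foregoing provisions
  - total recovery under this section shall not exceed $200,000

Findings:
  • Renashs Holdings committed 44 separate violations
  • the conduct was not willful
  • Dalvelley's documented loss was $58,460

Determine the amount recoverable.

Statutory damages: 44 × $780 = $34,320
Conduct not willful: the in-lieu enhancement does not apply.
Actual plus statutory damages: $58,460 + $34,320 = $92,780
Attorney fees: 10% of $92,780 = $9,278
Total before cap: $92,780 + $9,278 = $102,058
Cap at $200,000: $102,058 is within the cap, no reduction.

$102,058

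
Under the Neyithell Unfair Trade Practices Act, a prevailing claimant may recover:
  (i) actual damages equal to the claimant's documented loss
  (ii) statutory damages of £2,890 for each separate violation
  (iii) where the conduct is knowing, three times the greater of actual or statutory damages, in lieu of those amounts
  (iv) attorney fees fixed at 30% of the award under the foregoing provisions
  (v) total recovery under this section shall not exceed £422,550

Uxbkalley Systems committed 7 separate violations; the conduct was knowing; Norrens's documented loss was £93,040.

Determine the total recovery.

£362,856

Statutory damages: 7 × £2,890 = £20,230
Greater of actual damages (£93,040) or statutory damages (£20,230): £93,040
Trebled: 3 × £93,040 = £279,120
Attorney fees: 30% of £279,120 = £83,736
Total before cap: £279,120 + £83,736 = £362,856
Cap at £422,550: £362,856 is within the cap, no reduction.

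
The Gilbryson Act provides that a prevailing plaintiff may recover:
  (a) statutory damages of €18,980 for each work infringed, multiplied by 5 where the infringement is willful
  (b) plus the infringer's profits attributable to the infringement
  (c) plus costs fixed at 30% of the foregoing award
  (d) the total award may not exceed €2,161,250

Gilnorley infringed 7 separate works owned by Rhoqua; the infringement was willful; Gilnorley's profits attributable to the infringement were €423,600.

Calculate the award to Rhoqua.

Award: €1,414,270

Statutory damages: 7 × €18,980 = €132,860
Multiplied by 5: 5 × €132,860 = €664,300
Combined award: €664,300 + €423,600 = €1,087,900
Costs: 30% of €1,087,900 = €326,370
Award plus costs: €1,087,900 + €326,370 = €1,414,270
Cap at €2,161,250: €1,414,270 is within the cap, no reduction.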